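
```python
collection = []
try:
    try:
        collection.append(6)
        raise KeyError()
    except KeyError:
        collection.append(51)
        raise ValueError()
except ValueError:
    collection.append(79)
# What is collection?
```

Step-by-step execution trace:
1. Inner try: `collection.append(6)` → collection = [6].
2. `raise KeyError()` raises KeyError.
3. Inner `except KeyError` matches → `collection.append(51)` → collection = [6, 51].
4. `raise ValueError()` raises ValueError; propagates to outer try.
5. Outer `except ValueError` matches → `collection.append(79)` → collection = [6, 51, 79].
Result: [6, 51, 79]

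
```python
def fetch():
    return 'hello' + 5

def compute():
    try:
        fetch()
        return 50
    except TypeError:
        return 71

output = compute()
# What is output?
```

Step-by-step execution trace:
1. `compute()` calls `fetch()`.
2. `fetch()` evaluates `'hello' + 5`, which raises TypeError; it propagates to the caller.
3. `return 50` is not reached.
4. `except TypeError` in compute matches → returns 71.
5. output = 71.
Result: 71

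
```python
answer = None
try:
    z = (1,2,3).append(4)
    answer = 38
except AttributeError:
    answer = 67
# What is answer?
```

Step-by-step execution trace:
1. `z = (1,2,3).append(4)` raises AttributeError.
2. `answer = 38` is not reached.
3. `except AttributeError` matches → answer = 67.
Result: 67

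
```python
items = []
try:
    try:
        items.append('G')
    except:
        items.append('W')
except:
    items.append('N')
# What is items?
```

Step-by-step execution trace:
1. Inner try: `items.append('G')` → items = ['G']. No exception raised.
2. Inner `except` is skipped.
3. Inner try completes normally; outer `except` is skipped.
Result: ['G']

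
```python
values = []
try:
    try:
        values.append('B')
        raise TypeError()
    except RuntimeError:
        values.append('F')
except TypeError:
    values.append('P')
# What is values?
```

Step-by-step execution trace:
1. Inner try: `values.append('B')` → values = ['B'].
2. `raise TypeError()` raises TypeError.
3. Inner `except RuntimeError` does not match TypeError; exception propagates to outer try.
4. Outer `except TypeError` matches → `values.append('P')` → values = ['B', 'P'].
Result: ['B', 'P']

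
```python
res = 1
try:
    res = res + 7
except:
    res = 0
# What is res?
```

Step-by-step execution trace:
1. res starts at 1.
2. try: `res = res + 7` → res = 8. No exception raised.
3. `except` is skipped.
Result: 8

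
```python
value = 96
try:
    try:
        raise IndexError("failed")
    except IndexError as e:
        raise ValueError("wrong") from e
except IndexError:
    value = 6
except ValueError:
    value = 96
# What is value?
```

Step-by-step execution trace:
1. Inner try raises IndexError; inner `except IndexError as e` catches it.
2. `raise ValueError(...) from e` raises ValueError (IndexError is attached as __cause__, but only ValueError is active).
3. Outer `except IndexError` does not match ValueError; skipped.
4. Outer `except ValueError` matches → value = 96.
Result: 96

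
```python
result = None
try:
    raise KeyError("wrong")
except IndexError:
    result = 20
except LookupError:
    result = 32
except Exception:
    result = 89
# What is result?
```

Step-by-step execution trace:
1. `raise KeyError(...)` raises KeyError.
2. `except IndexError` does not match (KeyError is not a subclass of IndexError); skipped.
3. `except LookupError` matches (KeyError is a subclass of LookupError) → result = 32.
4. `except Exception` is not reached.
Result: 32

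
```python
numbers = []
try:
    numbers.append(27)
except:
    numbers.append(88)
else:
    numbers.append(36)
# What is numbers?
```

Step-by-step execution trace:
1. try: `numbers.append(27)` → numbers = [27]. No exception raised.
2. `except` is skipped.
3. `else` runs (try completed without exception): `numbers.append(36)` → numbers = [27, 36].
Result: [27, 36]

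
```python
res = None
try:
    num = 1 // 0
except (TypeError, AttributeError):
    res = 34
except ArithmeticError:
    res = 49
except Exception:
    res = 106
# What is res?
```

Step-by-step execution trace:
1. `num = 1 // 0` raises ZeroDivisionError.
2. `except (TypeError, AttributeError)` does not match ZeroDivisionError; skipped.
3. `except ArithmeticError` matches (ZeroDivisionError is a subclass of ArithmeticError) → res = 49.
4. `except Exception` is not reached.
Result: 49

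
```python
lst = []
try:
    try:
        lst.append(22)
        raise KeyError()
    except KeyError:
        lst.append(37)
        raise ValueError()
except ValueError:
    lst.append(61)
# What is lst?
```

Step-by-step execution trace:
1. Inner try: `lst.append(22)` → lst = [22].
2. `raise KeyError()` raises KeyError.
3. Inner `except KeyError` matches → `lst.append(37)` → lst = [22, 37].
4. `raise ValueError()` raises ValueError; propagates to outer try.
5. Outer `except ValueError` matches → `lst.append(61)` → lst = [22, 37, 61].
Result: [22, 37, 61]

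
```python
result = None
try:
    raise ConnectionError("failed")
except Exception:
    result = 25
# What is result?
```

Step-by-step execution trace:
1. `raise ConnectionError(...)` raises ConnectionError.
2. `except Exception` matches (ConnectionError is a subclass of Exception) → result = 25.
Result: 25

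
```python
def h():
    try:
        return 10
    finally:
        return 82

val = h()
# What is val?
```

Step-by-step execution trace:
1. `h()` enters try: `return 10` sets pending return value 10.
2. Before returning, `finally: return 82` runs and overrides the pending return.
3. h() returns 82 → val = 82.
Result: 82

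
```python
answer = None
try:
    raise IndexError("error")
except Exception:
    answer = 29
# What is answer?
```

Step-by-step execution trace:
1. `raise IndexError(...)` raises IndexError.
2. `except Exception` matches (IndexError is a subclass of Exception) → answer = 29.
Result: 29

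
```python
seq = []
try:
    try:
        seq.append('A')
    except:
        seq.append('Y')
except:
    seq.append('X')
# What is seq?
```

Step-by-step execution trace:
1. Inner try: `seq.append('A')` → seq = ['A']. No exception raised.
2. Inner `except` is skipped.
3. Inner try completes normally; outer `except` is skipped.
Result: ['A']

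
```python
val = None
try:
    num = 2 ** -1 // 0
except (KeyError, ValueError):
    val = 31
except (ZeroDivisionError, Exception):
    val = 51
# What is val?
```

Step-by-step execution trace:
1. `num = 2 ** -1 // 0` raises ZeroDivisionError.
2. `except (KeyError, ValueError)` does not match ZeroDivisionError; skipped.
3. `except (ZeroDivisionError, Exception)` matches (ZeroDivisionError is in the tuple) → val = 51.
Result: 51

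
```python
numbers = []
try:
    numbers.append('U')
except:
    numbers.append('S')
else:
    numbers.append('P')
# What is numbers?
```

Step-by-step execution trace:
1. try: `numbers.append('U')` → numbers = ['U']. No exception raised.
2. `except` is skipped.
3. `else` runs (try completed without exception): `numbers.append('P')` → numbers = ['U', 'P'].
Result: ['U', 'P']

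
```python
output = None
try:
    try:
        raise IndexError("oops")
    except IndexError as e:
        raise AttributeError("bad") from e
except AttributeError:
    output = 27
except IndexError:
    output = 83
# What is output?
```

Step-by-step execution trace:
1. Inner try raises IndexError; inner `except IndexError as e` catches it.
2. `raise AttributeError(...) from e` raises AttributeError (IndexError is attached as __cause__, but only AttributeError is active).
3. Outer `except AttributeError` matches → output = 27.
4. `except IndexError` is not reached.
Result: 27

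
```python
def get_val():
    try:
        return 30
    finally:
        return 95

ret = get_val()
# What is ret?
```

Step-by-step execution trace:
1. `get_val()` enters try: `return 30` sets pending return value 30.
2. Before returning, `finally: return 95` runs and overrides the pending return.
3. get_val() returns 95 → ret = 95.
Result: 95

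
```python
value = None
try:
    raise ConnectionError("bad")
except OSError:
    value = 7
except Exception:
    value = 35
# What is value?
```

Step-by-step execution trace:
1. `raise ConnectionError(...)` raises ConnectionError.
2. `except OSError` matches (ConnectionError is a subclass of OSError) → value = 7.
3. `except Exception` is not reached.
Result: 7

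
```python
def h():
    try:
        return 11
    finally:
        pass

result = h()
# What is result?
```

Step-by-step execution trace:
1. `h()` enters try: `return 11` sets pending return value 11.
2. Before returning, `finally: pass` runs (no effect).
3. h() returns 11 → result = 11.
Result: 11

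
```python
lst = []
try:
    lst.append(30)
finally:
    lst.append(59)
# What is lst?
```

Step-by-step execution trace:
1. try: `lst.append(30)` → lst = [30].
2. The try body completes without raising.
3. finally always runs: `lst.append(59)` → lst = [30, 59].
Result: [30, 59]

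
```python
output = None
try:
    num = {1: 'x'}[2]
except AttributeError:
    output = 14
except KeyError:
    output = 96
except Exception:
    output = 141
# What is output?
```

Step-by-step execution trace:
1. `num = {1: 'x'}[2]` raises KeyError.
2. `except AttributeError` does not match KeyError; skipped.
3. `except KeyError` matches → output = 96.
4. Remaining except clauses are skipped.
Result: 96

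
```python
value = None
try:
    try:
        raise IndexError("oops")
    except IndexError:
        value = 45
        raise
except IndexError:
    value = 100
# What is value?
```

Step-by-step execution trace:
1. Inner try: `raise IndexError("oops")` raises IndexError.
2. Inner `except IndexError` matches → value = 45.
3. bare `raise` re-raises the same IndexError.
4. Outer `except IndexError` matches → value = 100.
Result: 100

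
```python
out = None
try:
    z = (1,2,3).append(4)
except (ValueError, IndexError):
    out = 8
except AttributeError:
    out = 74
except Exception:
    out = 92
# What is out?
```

Step-by-step execution trace:
1. `z = (1,2,3).append(4)` raises AttributeError.
2. `except (ValueError, IndexError)` does not match AttributeError; skipped.
3. `except AttributeError` matches (exact type match) → out = 74.
4. `except Exception` is not reached.
Result: 74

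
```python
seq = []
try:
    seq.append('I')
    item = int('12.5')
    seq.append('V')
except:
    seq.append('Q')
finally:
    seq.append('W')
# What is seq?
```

Step-by-step execution trace:
1. try: `seq.append('I')` → seq = ['I'].
2. `item = int('12.5')` raises ValueError; `seq.append('V')` is not reached.
3. bare `except` matches → `seq.append('Q')` → seq = ['I', 'Q'].
4. finally always runs: `seq.append('W')` → seq = ['I', 'Q', 'W'].
Result: ['I', 'Q', 'W']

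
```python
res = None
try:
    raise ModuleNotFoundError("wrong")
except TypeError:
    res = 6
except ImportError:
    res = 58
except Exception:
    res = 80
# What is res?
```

Step-by-step execution trace:
1. `raise ModuleNotFoundError(...)` raises ModuleNotFoundError.
2. `except TypeError` does not match (ModuleNotFoundError is not a subclass of TypeError); skipped.
3. `except ImportError` matches (ModuleNotFoundError is a subclass of ImportError) → res = 58.
4. `except Exception` is not reached.
Result: 58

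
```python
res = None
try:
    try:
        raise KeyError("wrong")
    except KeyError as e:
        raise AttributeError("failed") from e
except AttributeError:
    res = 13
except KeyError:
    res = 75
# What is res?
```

Step-by-step execution trace:
1. Inner try raises KeyError; inner `except KeyError as e` catches it.
2. `raise AttributeError(...) from e` raises AttributeError (KeyError is attached as __cause__, but only AttributeError is active).
3. Outer `except AttributeError` matches → res = 13.
4. `except KeyError` is not reached.
Result: 13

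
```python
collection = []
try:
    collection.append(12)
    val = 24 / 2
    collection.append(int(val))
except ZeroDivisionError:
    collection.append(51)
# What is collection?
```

Step-by-step execution trace:
1. try: `collection.append(12)` → collection = [12].
2. `val = 24 / 2` → val = 12.0. No exception raised.
3. `collection.append(int(val))` → collection = [12, 12].
4. `except ZeroDivisionError` is skipped (no exception was raised).
Result: [12, 12]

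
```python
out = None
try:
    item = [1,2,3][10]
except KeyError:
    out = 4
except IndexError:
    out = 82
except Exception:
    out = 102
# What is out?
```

Step-by-step execution trace:
1. `item = [1,2,3][10]` raises IndexError.
2. `except KeyError` does not match IndexError; skipped.
3. `except IndexError` matches → out = 82.
4. Remaining except clauses are skipped.
Result: 82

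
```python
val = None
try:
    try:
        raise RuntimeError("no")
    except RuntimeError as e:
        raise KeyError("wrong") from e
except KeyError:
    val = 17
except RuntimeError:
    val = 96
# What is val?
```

Step-by-step execution trace:
1. Inner try raises RuntimeError; inner `except RuntimeError as e` catches it.
2. `raise KeyError(...) from e` raises KeyError (RuntimeError is attached as __cause__, but only KeyError is active).
3. Outer `except KeyError` matches → val = 17.
4. `except RuntimeError` is not reached.
Result: 17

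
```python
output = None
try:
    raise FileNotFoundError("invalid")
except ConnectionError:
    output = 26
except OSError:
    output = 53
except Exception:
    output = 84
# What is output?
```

Step-by-step execution trace:
1. `raise FileNotFoundError(...)` raises FileNotFoundError.
2. `except ConnectionError` does not match (FileNotFoundError is not a subclass of ConnectionError); skipped.
3. `except OSError` matches (FileNotFoundError is a subclass of OSError) → output = 53.
4. `except Exception` is not reached.
Result: 53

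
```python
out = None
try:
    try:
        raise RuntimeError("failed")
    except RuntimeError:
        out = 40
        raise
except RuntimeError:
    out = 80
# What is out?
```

Step-by-step execution trace:
1. Inner try: `raise RuntimeError("failed")` raises RuntimeError.
2. Inner `except RuntimeError` matches → out = 40.
3. bare `raise` re-raises the same RuntimeError.
4. Outer `except RuntimeError` matches → out = 80.
Result: 80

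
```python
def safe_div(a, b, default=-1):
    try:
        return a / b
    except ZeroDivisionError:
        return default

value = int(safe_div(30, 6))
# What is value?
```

Step-by-step execution trace:
1. `safe_div(30, 6)` enters try: `return 30 / 6` → returns 5.0. No exception raised.
2. `except ZeroDivisionError` is skipped.
3. `int(5.0)` → 5 → value = 5.
Result: 5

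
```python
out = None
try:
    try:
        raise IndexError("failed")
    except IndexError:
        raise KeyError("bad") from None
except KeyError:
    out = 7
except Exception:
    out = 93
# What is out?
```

Step-by-step execution trace:
1. Inner try raises IndexError; inner `except IndexError` catches it.
2. `raise KeyError(...) from None` raises KeyError (from None suppresses __context__, but the active exception is still KeyError).
3. Outer `except KeyError` matches → out = 7.
4. `except Exception` is not reached.
Result: 7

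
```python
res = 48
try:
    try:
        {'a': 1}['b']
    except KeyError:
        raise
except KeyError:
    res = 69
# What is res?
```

Step-by-step execution trace:
1. Inner try: `{'a': 1}['b']` raises KeyError.
2. Inner `except KeyError` matches; bare `raise` re-raises the same KeyError.
3. Outer `except KeyError` matches → res = 69.
Result: 69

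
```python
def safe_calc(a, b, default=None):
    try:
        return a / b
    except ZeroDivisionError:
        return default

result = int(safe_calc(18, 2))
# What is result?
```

Step-by-step execution trace:
1. `safe_calc(18, 2)` enters try: `return 18 / 2` → returns 9.0. No exception raised.
2. `except ZeroDivisionError` is skipped.
3. `int(9.0)` → 9 → result = 9.
Result: 9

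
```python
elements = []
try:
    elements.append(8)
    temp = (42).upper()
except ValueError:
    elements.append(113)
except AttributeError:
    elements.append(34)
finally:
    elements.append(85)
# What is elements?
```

Step-by-step execution trace:
1. try: `elements.append(8)` → elements = [8].
2. `temp = (42).upper()` raises AttributeError.
3. `except ValueError` does not match AttributeError; skipped.
4. `except AttributeError` matches → `elements.append(34)` → elements = [8, 34].
5. finally always runs: `elements.append(85)` → elements = [8, 34, 85].
Result: [8, 34, 85]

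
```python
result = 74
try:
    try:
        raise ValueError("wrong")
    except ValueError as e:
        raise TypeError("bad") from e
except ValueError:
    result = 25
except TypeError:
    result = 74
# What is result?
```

Step-by-step execution trace:
1. Inner try raises ValueError; inner `except ValueError as e` catches it.
2. `raise TypeError(...) from e` raises TypeError (ValueError is attached as __cause__, but only TypeError is active).
3. Outer `except ValueError` does not match TypeError; skipped.
4. Outer `except TypeError` matches → result = 74.
Result: 74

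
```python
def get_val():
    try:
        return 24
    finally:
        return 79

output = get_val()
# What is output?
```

Step-by-step execution trace:
1. `get_val()` enters try: `return 24` sets pending return value 24.
2. Before returning, `finally: return 79` runs and overrides the pending return.
3. get_val() returns 79 → output = 79.
Result: 79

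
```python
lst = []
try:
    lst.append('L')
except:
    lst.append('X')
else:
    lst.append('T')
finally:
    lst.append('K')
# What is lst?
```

Step-by-step execution trace:
1. try: `lst.append('L')` → lst = ['L']. No exception raised.
2. `except` is skipped.
3. `else` runs: `lst.append('T')` → lst = ['L', 'T'].
4. `finally` always runs: `lst.append('K')` → lst = ['L', 'T', 'K'].
Result: ['L', 'T', 'K']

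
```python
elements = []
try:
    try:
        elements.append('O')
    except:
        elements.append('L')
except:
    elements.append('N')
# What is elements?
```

Step-by-step execution trace:
1. Inner try: `elements.append('O')` → elements = ['O']. No exception raised.
2. Inner `except` is skipped.
3. Inner try completes normally; outer `except` is skipped.
Result: ['O']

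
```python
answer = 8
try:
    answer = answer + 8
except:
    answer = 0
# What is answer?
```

Step-by-step execution trace:
1. answer starts at 8.
2. try: `answer = answer + 8` → answer = 16. No exception raised.
3. `except` is skipped.
Result: 16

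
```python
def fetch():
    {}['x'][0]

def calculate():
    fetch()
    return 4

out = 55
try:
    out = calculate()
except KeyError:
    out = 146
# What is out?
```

Step-by-step execution trace:
1. out starts at 55.
2. try: `calculate()` calls `fetch()`.
3. `fetch()` evaluates `{}['x'][0]`, which raises KeyError; it propagates through calculate (uncaught).
4. `return 4` in calculate is not reached; the assignment to out does not complete.
5. `except KeyError` matches → out = 146.
Result: 146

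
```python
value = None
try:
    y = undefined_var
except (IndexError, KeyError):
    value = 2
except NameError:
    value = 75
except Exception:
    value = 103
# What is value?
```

Step-by-step execution trace:
1. `y = undefined_var` raises NameError.
2. `except (IndexError, KeyError)` does not match NameError; skipped.
3. `except NameError` matches (exact type match) → value = 75.
4. `except Exception` is not reached.
Result: 75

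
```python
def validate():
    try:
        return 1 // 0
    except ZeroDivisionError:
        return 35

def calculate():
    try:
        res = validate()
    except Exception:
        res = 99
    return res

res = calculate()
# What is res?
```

Step-by-step execution trace:
1. `calculate()` calls `validate()`.
2. In validate: `1 // 0` raises ZeroDivisionError; `except ZeroDivisionError` catches it → returns 35.
3. In calculate: `res = validate()` → res = 35. No exception reaches calculate.
4. `except Exception` is skipped; calculate returns 35.
5. res = 35.
Result: 35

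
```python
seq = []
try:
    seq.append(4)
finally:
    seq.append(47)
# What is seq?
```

Step-by-step execution trace:
1. try: `seq.append(4)` → seq = [4].
2. The try body completes without raising.
3. finally always runs: `seq.append(47)` → seq = [4, 47].
Result: [4, 47]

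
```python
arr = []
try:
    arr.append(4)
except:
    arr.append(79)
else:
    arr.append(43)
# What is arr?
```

Step-by-step execution trace:
1. try: `arr.append(4)` → arr = [4]. No exception raised.
2. `except` is skipped.
3. `else` runs (try completed without exception): `arr.append(43)` → arr = [4, 43].
Result: [4, 43]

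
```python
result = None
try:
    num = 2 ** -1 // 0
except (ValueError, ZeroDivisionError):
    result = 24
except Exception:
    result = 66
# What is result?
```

Step-by-step execution trace:
1. `num = 2 ** -1 // 0` raises ZeroDivisionError.
2. `except (ValueError, ZeroDivisionError)` matches (ZeroDivisionError is in the tuple) → result = 24.
3. `except Exception` is not reached.
Result: 24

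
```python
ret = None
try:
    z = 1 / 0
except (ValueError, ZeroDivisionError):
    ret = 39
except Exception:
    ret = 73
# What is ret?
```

Step-by-step execution trace:
1. `z = 1 / 0` raises ZeroDivisionError.
2. `except (ValueError, ZeroDivisionError)` matches (ZeroDivisionError is in the tuple) → ret = 39.
3. `except Exception` is not reached.
Result: 39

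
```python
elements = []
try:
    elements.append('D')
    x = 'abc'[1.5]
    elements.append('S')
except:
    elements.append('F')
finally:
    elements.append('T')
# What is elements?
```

Step-by-step execution trace:
1. try: `elements.append('D')` → elements = ['D'].
2. `x = 'abc'[1.5]` raises TypeError; `elements.append('S')` is not reached.
3. bare `except` matches → `elements.append('F')` → elements = ['D', 'F'].
4. finally always runs: `elements.append('T')` → elements = ['D', 'F', 'T'].
Result: ['D', 'F', 'T']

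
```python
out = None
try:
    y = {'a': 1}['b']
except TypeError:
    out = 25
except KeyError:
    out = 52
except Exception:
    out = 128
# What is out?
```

Step-by-step execution trace:
1. `y = {'a': 1}['b']` raises KeyError.
2. `except TypeError` does not match KeyError; skipped.
3. `except KeyError` matches → out = 52.
4. Remaining except clauses are skipped.
Result: 52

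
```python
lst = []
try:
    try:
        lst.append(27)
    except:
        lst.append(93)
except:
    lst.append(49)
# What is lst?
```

Step-by-step execution trace:
1. Inner try: `lst.append(27)` → lst = [27]. No exception raised.
2. Inner `except` is skipped.
3. Inner try completes normally; outer `except` is skipped.
Result: [27]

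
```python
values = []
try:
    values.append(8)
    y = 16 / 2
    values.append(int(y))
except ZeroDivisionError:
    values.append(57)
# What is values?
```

Step-by-step execution trace:
1. try: `values.append(8)` → values = [8].
2. `y = 16 / 2` → y = 8.0. No exception raised.
3. `values.append(int(y))` → values = [8, 8].
4. `except ZeroDivisionError` is skipped (no exception was raised).
Result: [8, 8]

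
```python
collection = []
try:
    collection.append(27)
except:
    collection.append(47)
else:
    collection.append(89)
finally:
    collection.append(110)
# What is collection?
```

Step-by-step execution trace:
1. try: `collection.append(27)` → collection = [27]. No exception raised.
2. `except` is skipped.
3. `else` runs: `collection.append(89)` → collection = [27, 89].
4. `finally` always runs: `collection.append(110)` → collection = [27, 89, 110].
Result: [27, 89, 110]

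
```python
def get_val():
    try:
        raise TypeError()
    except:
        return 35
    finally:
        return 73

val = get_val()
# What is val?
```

Step-by-step execution trace:
1. `get_val()` enters try: `raise TypeError()` raises TypeError.
2. bare `except` matches → `return 35` sets pending return value 35.
3. Before returning, `finally: return 73` runs and overrides the pending return.
4. get_val() returns 73 → val = 73.
Result: 73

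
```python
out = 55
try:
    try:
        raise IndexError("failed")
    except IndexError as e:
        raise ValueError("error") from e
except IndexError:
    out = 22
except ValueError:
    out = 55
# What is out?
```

Step-by-step execution trace:
1. Inner try raises IndexError; inner `except IndexError as e` catches it.
2. `raise ValueError(...) from e` raises ValueError (IndexError is attached as __cause__, but only ValueError is active).
3. Outer `except IndexError` does not match ValueError; skipped.
4. Outer `except ValueError` matches → out = 55.
Result: 55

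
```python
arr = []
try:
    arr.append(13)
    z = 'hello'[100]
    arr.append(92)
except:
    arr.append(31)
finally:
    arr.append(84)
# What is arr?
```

Step-by-step execution trace:
1. try: `arr.append(13)` → arr = [13].
2. `z = 'hello'[100]` raises IndexError; `arr.append(92)` is not reached.
3. bare `except` matches → `arr.append(31)` → arr = [13, 31].
4. finally always runs: `arr.append(84)` → arr = [13, 31, 84].
Result: [13, 31, 84]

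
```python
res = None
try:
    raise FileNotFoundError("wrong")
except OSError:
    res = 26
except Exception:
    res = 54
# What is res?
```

Step-by-step execution trace:
1. `raise FileNotFoundError(...)` raises FileNotFoundError.
2. `except OSError` matches (FileNotFoundError is a subclass of OSError) → res = 26.
3. `except Exception` is not reached.
Result: 26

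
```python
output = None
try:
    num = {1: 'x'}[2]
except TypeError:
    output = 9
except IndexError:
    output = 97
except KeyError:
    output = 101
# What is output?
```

Step-by-step execution trace:
1. `num = {1: 'x'}[2]` raises KeyError.
2. `except TypeError` does not match KeyError; skipped.
3. `except IndexError` does not match KeyError; skipped.
4. `except KeyError` matches → output = 101.
Result: 101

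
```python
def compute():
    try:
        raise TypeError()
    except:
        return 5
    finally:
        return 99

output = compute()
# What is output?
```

Step-by-step execution trace:
1. `compute()` enters try: `raise TypeError()` raises TypeError.
2. bare `except` matches → `return 5` sets pending return value 5.
3. Before returning, `finally: return 99` runs and overrides the pending return.
4. compute() returns 99 → output = 99.
Result: 99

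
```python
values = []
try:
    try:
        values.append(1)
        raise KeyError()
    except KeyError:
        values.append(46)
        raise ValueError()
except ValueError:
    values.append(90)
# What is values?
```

Step-by-step execution trace:
1. Inner try: `values.append(1)` → values = [1].
2. `raise KeyError()` raises KeyError.
3. Inner `except KeyError` matches → `values.append(46)` → values = [1, 46].
4. `raise ValueError()` raises ValueError; propagates to outer try.
5. Outer `except ValueError` matches → `values.append(90)` → values = [1, 46, 90].
Result: [1, 46, 90]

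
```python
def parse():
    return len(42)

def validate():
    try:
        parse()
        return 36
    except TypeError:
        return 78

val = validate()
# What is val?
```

Step-by-step execution trace:
1. `validate()` calls `parse()`.
2. `parse()` evaluates `len(42)`, which raises TypeError; it propagates to the caller.
3. `return 36` is not reached.
4. `except TypeError` in validate matches → returns 78.
5. val = 78.
Result: 78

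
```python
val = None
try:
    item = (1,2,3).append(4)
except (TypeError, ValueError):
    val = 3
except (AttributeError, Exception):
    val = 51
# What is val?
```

Step-by-step execution trace:
1. `item = (1,2,3).append(4)` raises AttributeError.
2. `except (TypeError, ValueError)` does not match AttributeError; skipped.
3. `except (AttributeError, Exception)` matches (AttributeError is in the tuple) → val = 51.
Result: 51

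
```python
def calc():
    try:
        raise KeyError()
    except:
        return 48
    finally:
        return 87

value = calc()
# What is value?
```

Step-by-step execution trace:
1. `calc()` enters try: `raise KeyError()` raises KeyError.
2. bare `except` matches → `return 48` sets pending return value 48.
3. Before returning, `finally: return 87` runs and overrides the pending return.
4. calc() returns 87 → value = 87.
Result: 87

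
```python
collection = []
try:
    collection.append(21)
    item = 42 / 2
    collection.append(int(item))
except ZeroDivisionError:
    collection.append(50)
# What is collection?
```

Step-by-step execution trace:
1. try: `collection.append(21)` → collection = [21].
2. `item = 42 / 2` → item = 21.0. No exception raised.
3. `collection.append(int(item))` → collection = [21, 21].
4. `except ZeroDivisionError` is skipped (no exception was raised).
Result: [21, 21]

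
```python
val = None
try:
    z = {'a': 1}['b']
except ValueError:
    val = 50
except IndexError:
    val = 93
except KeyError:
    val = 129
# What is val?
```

Step-by-step execution trace:
1. `z = {'a': 1}['b']` raises KeyError.
2. `except ValueError` does not match KeyError; skipped.
3. `except IndexError` does not match KeyError; skipped.
4. `except KeyError` matches → val = 129.
Result: 129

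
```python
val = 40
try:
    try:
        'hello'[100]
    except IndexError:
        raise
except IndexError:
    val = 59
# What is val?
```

Step-by-step execution trace:
1. Inner try: `'hello'[100]` raises IndexError.
2. Inner `except IndexError` matches; bare `raise` re-raises the same IndexError.
3. Outer `except IndexError` matches → val = 59.
Result: 59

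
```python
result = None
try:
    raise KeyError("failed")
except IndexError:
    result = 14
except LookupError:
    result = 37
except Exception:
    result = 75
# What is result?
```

Step-by-step execution trace:
1. `raise KeyError(...)` raises KeyError.
2. `except IndexError` does not match (KeyError is not a subclass of IndexError); skipped.
3. `except LookupError` matches (KeyError is a subclass of LookupError) → result = 37.
4. `except Exception` is not reached.
Result: 37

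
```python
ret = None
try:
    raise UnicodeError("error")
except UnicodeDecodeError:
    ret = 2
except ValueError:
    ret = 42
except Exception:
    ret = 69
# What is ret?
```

Step-by-step execution trace:
1. `raise UnicodeError(...)` raises UnicodeError.
2. `except UnicodeDecodeError` does not match (UnicodeError is not a subclass of UnicodeDecodeError); skipped.
3. `except ValueError` matches (UnicodeError is a subclass of ValueError) → ret = 42.
4. `except Exception` is not reached.
Result: 42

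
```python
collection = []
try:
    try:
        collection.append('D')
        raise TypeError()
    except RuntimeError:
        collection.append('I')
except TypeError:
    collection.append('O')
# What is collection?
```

Step-by-step execution trace:
1. Inner try: `collection.append('D')` → collection = ['D'].
2. `raise TypeError()` raises TypeError.
3. Inner `except RuntimeError` does not match TypeError; exception propagates to outer try.
4. Outer `except TypeError` matches → `collection.append('O')` → collection = ['D', 'O'].
Result: ['D', 'O']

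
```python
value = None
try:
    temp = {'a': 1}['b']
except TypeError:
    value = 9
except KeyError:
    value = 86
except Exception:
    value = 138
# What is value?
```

Step-by-step execution trace:
1. `temp = {'a': 1}['b']` raises KeyError.
2. `except TypeError` does not match KeyError; skipped.
3. `except KeyError` matches → value = 86.
4. Remaining except clauses are skipped.
Result: 86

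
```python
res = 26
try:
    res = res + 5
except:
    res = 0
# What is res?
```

Step-by-step execution trace:
1. res starts at 26.
2. try: `res = res + 5` → res = 31. No exception raised.
3. `except` is skipped.
Result: 31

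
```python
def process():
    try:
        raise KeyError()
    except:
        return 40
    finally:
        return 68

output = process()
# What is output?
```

Step-by-step execution trace:
1. `process()` enters try: `raise KeyError()` raises KeyError.
2. bare `except` matches → `return 40` sets pending return value 40.
3. Before returning, `finally: return 68` runs and overrides the pending return.
4. process() returns 68 → output = 68.
Result: 68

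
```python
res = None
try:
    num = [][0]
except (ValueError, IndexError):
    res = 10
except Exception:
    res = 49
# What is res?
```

Step-by-step execution trace:
1. `num = [][0]` raises IndexError.
2. `except (ValueError, IndexError)` matches (IndexError is in the tuple) → res = 10.
3. `except Exception` is not reached.
Result: 10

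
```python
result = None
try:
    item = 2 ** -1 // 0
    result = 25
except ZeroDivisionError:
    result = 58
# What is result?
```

Step-by-step execution trace:
1. `item = 2 ** -1 // 0` raises ZeroDivisionError.
2. `result = 25` is not reached.
3. `except ZeroDivisionError` matches → result = 58.
Result: 58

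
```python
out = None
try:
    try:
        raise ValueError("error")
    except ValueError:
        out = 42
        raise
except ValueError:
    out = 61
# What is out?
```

Step-by-step execution trace:
1. Inner try: `raise ValueError("error")` raises ValueError.
2. Inner `except ValueError` matches → out = 42.
3. bare `raise` re-raises the same ValueError.
4. Outer `except ValueError` matches → out = 61.
Result: 61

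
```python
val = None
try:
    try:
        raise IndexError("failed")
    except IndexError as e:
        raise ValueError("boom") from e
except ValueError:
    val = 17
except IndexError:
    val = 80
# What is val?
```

Step-by-step execution trace:
1. Inner try raises IndexError; inner `except IndexError as e` catches it.
2. `raise ValueError(...) from e` raises ValueError (IndexError is attached as __cause__, but only ValueError is active).
3. Outer `except ValueError` matches → val = 17.
4. `except IndexError` is not reached.
Result: 17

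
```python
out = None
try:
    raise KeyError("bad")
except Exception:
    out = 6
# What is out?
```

Step-by-step execution trace:
1. `raise KeyError(...)` raises KeyError.
2. `except Exception` matches (KeyError is a subclass of Exception) → out = 6.
Result: 6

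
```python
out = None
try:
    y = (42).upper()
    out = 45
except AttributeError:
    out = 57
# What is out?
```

Step-by-step execution trace:
1. `y = (42).upper()` raises AttributeError.
2. `out = 45` is not reached.
3. `except AttributeError` matches → out = 57.
Result: 57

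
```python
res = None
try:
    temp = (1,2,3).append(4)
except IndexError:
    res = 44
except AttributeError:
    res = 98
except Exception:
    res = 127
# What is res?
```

Step-by-step execution trace:
1. `temp = (1,2,3).append(4)` raises AttributeError.
2. `except IndexError` does not match AttributeError; skipped.
3. `except AttributeError` matches → res = 98.
4. Remaining except clauses are skipped.
Result: 98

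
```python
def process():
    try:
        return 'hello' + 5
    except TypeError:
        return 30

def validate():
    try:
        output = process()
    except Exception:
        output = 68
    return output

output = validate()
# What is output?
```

Step-by-step execution trace:
1. `validate()` calls `process()`.
2. In process: `'hello' + 5` raises TypeError; `except TypeError` catches it → returns 30.
3. In validate: `output = process()` → output = 30. No exception reaches validate.
4. `except Exception` is skipped; validate returns 30.
5. output = 30.
Result: 30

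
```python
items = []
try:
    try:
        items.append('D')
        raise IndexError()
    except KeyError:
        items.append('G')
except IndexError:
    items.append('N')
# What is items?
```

Step-by-step execution trace:
1. Inner try: `items.append('D')` → items = ['D'].
2. `raise IndexError()` raises IndexError.
3. Inner `except KeyError` does not match IndexError; exception propagates to outer try.
4. Outer `except IndexError` matches → `items.append('N')` → items = ['D', 'N'].
Result: ['D', 'N']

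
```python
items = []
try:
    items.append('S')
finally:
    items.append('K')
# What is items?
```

Step-by-step execution trace:
1. try: `items.append('S')` → items = ['S'].
2. The try body completes without raising.
3. finally always runs: `items.append('K')` → items = ['S', 'K'].
Result: ['S', 'K']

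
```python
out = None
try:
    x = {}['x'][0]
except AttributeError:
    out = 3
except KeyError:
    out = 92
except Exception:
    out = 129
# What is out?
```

Step-by-step execution trace:
1. `x = {}['x'][0]` raises KeyError.
2. `except AttributeError` does not match KeyError; skipped.
3. `except KeyError` matches → out = 92.
4. Remaining except clauses are skipped.
Result: 92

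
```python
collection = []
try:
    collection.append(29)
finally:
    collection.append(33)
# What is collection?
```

Step-by-step execution trace:
1. try: `collection.append(29)` → collection = [29].
2. The try body completes without raising.
3. finally always runs: `collection.append(33)` → collection = [29, 33].
Result: [29, 33]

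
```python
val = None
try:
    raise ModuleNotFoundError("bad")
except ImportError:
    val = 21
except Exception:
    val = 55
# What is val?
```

Step-by-step execution trace:
1. `raise ModuleNotFoundError(...)` raises ModuleNotFoundError.
2. `except ImportError` matches (ModuleNotFoundError is a subclass of ImportError) → val = 21.
3. `except Exception` is not reached.
Result: 21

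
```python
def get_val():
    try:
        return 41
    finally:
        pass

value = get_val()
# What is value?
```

Step-by-step execution trace:
1. `get_val()` enters try: `return 41` sets pending return value 41.
2. Before returning, `finally: pass` runs (no effect).
3. get_val() returns 41 → value = 41.
Result: 41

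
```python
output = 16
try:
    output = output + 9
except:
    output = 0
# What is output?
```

Step-by-step execution trace:
1. output starts at 16.
2. try: `output = output + 9` → output = 25. No exception raised.
3. `except` is skipped.
Result: 25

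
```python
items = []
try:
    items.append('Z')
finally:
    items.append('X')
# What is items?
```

Step-by-step execution trace:
1. try: `items.append('Z')` → items = ['Z'].
2. The try body completes without raising.
3. finally always runs: `items.append('X')` → items = ['Z', 'X'].
Result: ['Z', 'X']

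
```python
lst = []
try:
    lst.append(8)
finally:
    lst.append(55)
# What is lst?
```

Step-by-step execution trace:
1. try: `lst.append(8)` → lst = [8].
2. The try body completes without raising.
3. finally always runs: `lst.append(55)` → lst = [8, 55].
Result: [8, 55]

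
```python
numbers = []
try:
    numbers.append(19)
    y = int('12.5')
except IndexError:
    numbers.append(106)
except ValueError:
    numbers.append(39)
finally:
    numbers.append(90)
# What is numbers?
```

Step-by-step execution trace:
1. try: `numbers.append(19)` → numbers = [19].
2. `y = int('12.5')` raises ValueError.
3. `except IndexError` does not match ValueError; skipped.
4. `except ValueError` matches → `numbers.append(39)` → numbers = [19, 39].
5. finally always runs: `numbers.append(90)` → numbers = [19, 39, 90].
Result: [19, 39, 90]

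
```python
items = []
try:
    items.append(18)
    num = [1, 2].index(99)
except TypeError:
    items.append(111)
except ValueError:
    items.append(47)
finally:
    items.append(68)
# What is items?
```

Step-by-step execution trace:
1. try: `items.append(18)` → items = [18].
2. `num = [1, 2].index(99)` raises ValueError.
3. `except TypeError` does not match ValueError; skipped.
4. `except ValueError` matches → `items.append(47)` → items = [18, 47].
5. finally always runs: `items.append(68)` → items = [18, 47, 68].
Result: [18, 47, 68]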